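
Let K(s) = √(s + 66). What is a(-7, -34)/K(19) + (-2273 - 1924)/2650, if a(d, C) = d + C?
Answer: -4197/2650 - 41*√85/85 ≈ -6.0308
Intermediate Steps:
a(d, C) = C + d
K(s) = √(66 + s)
a(-7, -34)/K(19) + (-2273 - 1924)/2650 = (-34 - 7)/(√(66 + 19)) + (-2273 - 1924)/2650 = -41*√85/85 - 4197*1/2650 = -41*√85/85 - 4197/2650 = -4197/2650 - 41*√85/85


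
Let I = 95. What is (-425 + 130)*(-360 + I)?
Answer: 78175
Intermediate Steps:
(-425 + 130)*(-360 + I) = (-425 + 130)*(-360 + 95) = -295*(-265) = 78175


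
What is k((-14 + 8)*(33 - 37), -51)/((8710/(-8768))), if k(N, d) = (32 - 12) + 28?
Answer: -210432/4355 ≈ -48.320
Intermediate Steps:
k(N, d) = 48 (k(N, d) = 20 + 28 = 48)
k((-14 + 8)*(33 - 37), -51)/((8710/(-8768))) = 48/((8710/(-8768))) = 48/((8710*(-1/8768))) = 48/(-4355/4384) = 48*(-4384/4355) = -210432/4355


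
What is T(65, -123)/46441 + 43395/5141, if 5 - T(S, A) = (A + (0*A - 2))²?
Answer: 1935004775/238753181 ≈ 8.1046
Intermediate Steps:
T(S, A) = 5 - (-2 + A)² (T(S, A) = 5 - (A + (0*A - 2))² = 5 - (A + (0 - 2))² = 5 - (A - 2)² = 5 - (-2 + A)²)
T(65, -123)/46441 + 43395/5141 = (5 - (-2 - 123)²)/46441 + 43395/5141 = (5 - 1*(-125)²)*(1/46441) + 43395*(1/5141) = (5 - 1*15625)*(1/46441) + 43395/5141 = (5 - 15625)*(1/46441) + 43395/5141 = -15620*1/46441 + 43395/5141 = -15620/46441 + 43395/5141 = 1935004775/238753181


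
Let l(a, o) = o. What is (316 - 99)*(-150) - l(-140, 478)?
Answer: -33028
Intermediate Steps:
(316 - 99)*(-150) - l(-140, 478) = (316 - 99)*(-150) - 1*478 = 217*(-150) - 478 = -32550 - 478 = -33028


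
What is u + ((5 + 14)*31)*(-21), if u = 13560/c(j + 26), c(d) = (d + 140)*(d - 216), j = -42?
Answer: -44480619/3596 ≈ -12369.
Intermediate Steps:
c(d) = (-216 + d)*(140 + d) (c(d) = (140 + d)*(-216 + d) = (-216 + d)*(140 + d))
u = -1695/3596 (u = 13560/(-30240 + (-42 + 26)**2 - 76*(-42 + 26)) = 13560/(-30240 + (-16)**2 - 76*(-16)) = 13560/(-30240 + 256 + 1216) = 13560/(-28768) = 13560*(-1/28768) = -1695/3596 ≈ -0.47136)
u + ((5 + 14)*31)*(-21) = -1695/3596 + ((5 + 14)*31)*(-21) = -1695/3596 + (19*31)*(-21) = -1695/3596 + 589*(-21) = -1695/3596 - 12369 = -44480619/3596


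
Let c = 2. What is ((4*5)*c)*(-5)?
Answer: -200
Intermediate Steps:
((4*5)*c)*(-5) = ((4*5)*2)*(-5) = (20*2)*(-5) = 40*(-5) = -200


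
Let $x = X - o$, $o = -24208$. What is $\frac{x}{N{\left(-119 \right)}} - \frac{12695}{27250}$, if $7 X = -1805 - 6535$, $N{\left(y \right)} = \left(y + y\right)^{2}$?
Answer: $- \frac{32162903}{540242150} \approx -0.059534$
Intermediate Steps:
$N{\left(y \right)} = 4 y^{2}$ ($N{\left(y \right)} = \left(2 y\right)^{2} = 4 y^{2}$)
$X = - \frac{8340}{7}$ ($X = \frac{-1805 - 6535}{7} = \frac{1}{7} \left(-8340\right) = - \frac{8340}{7} \approx -1191.4$)
$x = \frac{161116}{7}$ ($x = - \frac{8340}{7} - -24208 = - \frac{8340}{7} + 24208 = \frac{161116}{7} \approx 23017.0$)
$\frac{x}{N{\left(-119 \right)}} - \frac{12695}{27250} = \frac{161116}{7 \cdot 4 \left(-119\right)^{2}} - \frac{12695}{27250} = \frac{161116}{7 \cdot 4 \cdot 14161} - \frac{2539}{5450} = \frac{161116}{7 \cdot 56644} - \frac{2539}{5450} = \frac{161116}{7} \cdot \frac{1}{56644} - \frac{2539}{5450} = \frac{40279}{99127} - \frac{2539}{5450} = - \frac{32162903}{540242150}$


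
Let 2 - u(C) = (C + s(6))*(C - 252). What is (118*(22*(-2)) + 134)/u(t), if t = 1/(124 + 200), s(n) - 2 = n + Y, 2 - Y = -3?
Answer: -530968608/344188763 ≈ -1.5427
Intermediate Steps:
Y = 5 (Y = 2 - 1*(-3) = 2 + 3 = 5)
s(n) = 7 + n (s(n) = 2 + (n + 5) = 2 + (5 + n) = 7 + n)
t = 1/324 ≈ 0.0030864
u(C) = 2 - (-252 + C)*(13 + C) (u(C) = 2 - (C + (7 + 6))*(C - 252) = 2 - (C + 13)*(-252 + C) = 2 - (13 + C)*(-252 + C) = 2 - (-252 + C)*(13 + C))
(118*(22*(-2)) + 134)/u(t) = (118*(22*(-2)) + 134)/(3278 - (1/324)**2 + 239*(1/324)) = (118*(-44) + 134)/(3278 - 1*1/104976 + 239/324) = (-5192 + 134)/(3278 - 1/104976 + 239/324) = -5058/344188763/104976 = -5058*104976/344188763 = -530968608/344188763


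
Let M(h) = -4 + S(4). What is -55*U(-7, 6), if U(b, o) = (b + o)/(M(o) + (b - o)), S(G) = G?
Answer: -55/13 ≈ -4.2308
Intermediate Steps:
M(h) = 0 (M(h) = -4 + 4 = 0)
U(b, o) = (b + o)/(b - o) (U(b, o) = (b + o)/(0 + (b - o)) = (b + o)/(b - o))
-55*U(-7, 6) = -55*(-7 + 6)/(-7 - 1*6) = -55*(-1)/(-7 - 6) = -55*(-1)/(-13) = -(-55)*(-1)/13 = -55*1/13 = -55/13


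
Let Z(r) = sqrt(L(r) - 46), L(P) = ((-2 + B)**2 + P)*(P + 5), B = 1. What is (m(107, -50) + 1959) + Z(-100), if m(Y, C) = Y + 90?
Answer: 2156 + 7*sqrt(191) ≈ 2252.7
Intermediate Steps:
L(P) = (1 + P)*(5 + P) (L(P) = ((-2 + 1)**2 + P)*(P + 5) = ((-1)**2 + P)*(5 + P) = (1 + P)*(5 + P))
Z(r) = sqrt(-41 + r**2 + 6*r) (Z(r) = sqrt((5 + r**2 + 6*r) - 46) = sqrt(-41 + r**2 + 6*r))
m(Y, C) = 90 + Y
(m(107, -50) + 1959) + Z(-100) = ((90 + 107) + 1959) + sqrt(-41 + (-100)**2 + 6*(-100)) = (197 + 1959) + sqrt(-41 + 10000 - 600) = 2156 + sqrt(9359) = 2156 + 7*sqrt(191)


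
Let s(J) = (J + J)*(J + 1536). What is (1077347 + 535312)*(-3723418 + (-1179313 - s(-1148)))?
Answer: -6469799226897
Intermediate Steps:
s(J) = 2*J*(1536 + J) (s(J) = (2*J)*(1536 + J) = 2*J*(1536 + J))
(1077347 + 535312)*(-3723418 + (-1179313 - s(-1148))) = (1077347 + 535312)*(-3723418 + (-1179313 - 2*(-1148)*(1536 - 1148))) = 1612659*(-3723418 + (-1179313 - 2*(-1148)*388)) = 1612659*(-3723418 + (-1179313 - 1*(-890848))) = 1612659*(-3723418 + (-1179313 + 890848)) = 1612659*(-3723418 - 288465) = 1612659*(-4011883) = -6469799226897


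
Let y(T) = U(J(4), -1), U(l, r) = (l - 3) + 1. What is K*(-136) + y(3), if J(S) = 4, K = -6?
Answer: 818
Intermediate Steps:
U(l, r) = -2 + l (U(l, r) = (-3 + l) + 1 = -2 + l)
y(T) = 2 (y(T) = -2 + 4 = 2)
K*(-136) + y(3) = -6*(-136) + 2 = 816 + 2 = 818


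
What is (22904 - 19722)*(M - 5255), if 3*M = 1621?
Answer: -45006208/3 ≈ -1.5002e+7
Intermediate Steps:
M = 1621/3 (M = (⅓)*1621 = 1621/3 ≈ 540.33)
(22904 - 19722)*(M - 5255) = (22904 - 19722)*(1621/3 - 5255) = 3182*(-14144/3) = -45006208/3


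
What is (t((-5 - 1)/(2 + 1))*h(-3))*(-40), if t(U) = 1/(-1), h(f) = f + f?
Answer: -240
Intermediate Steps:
h(f) = 2*f
t(U) = -1
(t((-5 - 1)/(2 + 1))*h(-3))*(-40) = -2*(-3)*(-40) = -1*(-6)*(-40) = 6*(-40) = -240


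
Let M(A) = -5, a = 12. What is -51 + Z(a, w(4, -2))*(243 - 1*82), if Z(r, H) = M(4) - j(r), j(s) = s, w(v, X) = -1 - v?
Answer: -2788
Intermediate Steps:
Z(r, H) = -5 - r
-51 + Z(a, w(4, -2))*(243 - 1*82) = -51 + (-5 - 1*12)*(243 - 1*82) = -51 + (-5 - 12)*(243 - 82) = -51 - 17*161 = -51 - 2737 = -2788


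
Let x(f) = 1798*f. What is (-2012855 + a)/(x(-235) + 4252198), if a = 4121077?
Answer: 1054111/1914834 ≈ 0.55050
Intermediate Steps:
(-2012855 + a)/(x(-235) + 4252198) = (-2012855 + 4121077)/(1798*(-235) + 4252198) = 2108222/(-422530 + 4252198) = 2108222/3829668 = 2108222*(1/3829668) = 1054111/1914834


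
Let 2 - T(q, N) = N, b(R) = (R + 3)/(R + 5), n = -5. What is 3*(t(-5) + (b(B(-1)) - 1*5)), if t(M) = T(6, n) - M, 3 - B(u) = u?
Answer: 70/3 ≈ 23.333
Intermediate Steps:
B(u) = 3 - u
b(R) = (3 + R)/(5 + R)
T(q, N) = 2 - N
t(M) = 7 - M (t(M) = (2 - 1*(-5)) - M = (2 + 5) - M = 7 - M)
3*(t(-5) + (b(B(-1)) - 1*5)) = 3*((7 - 1*(-5)) + ((3 + (3 - 1*(-1)))/(5 + (3 - 1*(-1))) - 1*5)) = 3*((7 + 5) + ((3 + (3 + 1))/(5 + (3 + 1)) - 5)) = 3*(12 + ((3 + 4)/(5 + 4) - 5)) = 3*(12 + (7/9 - 5)) = 3*(12 - 38/9) = 3*(70/9) = 70/3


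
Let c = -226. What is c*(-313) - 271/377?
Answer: 26667955/377 ≈ 70737.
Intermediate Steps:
c*(-313) - 271/377 = -226*(-313) - 271/377 = 70738 - 271*1/377 = 70738 - 271/377 = 26667955/377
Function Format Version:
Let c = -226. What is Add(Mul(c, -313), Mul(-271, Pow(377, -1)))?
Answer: Rational(26667955, 377) ≈ 70737.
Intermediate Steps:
Add(Mul(c, -313), Mul(-271, Pow(377, -1))) = Add(Mul(-226, -313), Mul(-271, Pow(377, -1))) = Add(70738, Mul(-271, Rational(1, 377))) = Add(70738, Rational(-271, 377)) = Rational(26667955, 377)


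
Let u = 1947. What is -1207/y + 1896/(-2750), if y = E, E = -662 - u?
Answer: -813707/3587375 ≈ -0.22683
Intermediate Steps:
E = -2609 (E = -662 - 1*1947 = -662 - 1947 = -2609)
y = -2609
-1207/y + 1896/(-2750) = -1207/(-2609) + 1896/(-2750) = -1207*(-1/2609) + 1896*(-1/2750) = 1207/2609 - 948/1375 = -813707/3587375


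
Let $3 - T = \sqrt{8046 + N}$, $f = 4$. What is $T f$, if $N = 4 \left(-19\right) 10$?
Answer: $12 - 4 \sqrt{7286} \approx -329.43$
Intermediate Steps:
$N = -760$ ($N = \left(-76\right) 10 = -760$)
$T = 3 - \sqrt{7286}$ ($T = 3 - \sqrt{8046 - 760} = 3 - \sqrt{7286} \approx -82.358$)
$T f = \left(3 - \sqrt{7286}\right) 4 = 12 - 4 \sqrt{7286}$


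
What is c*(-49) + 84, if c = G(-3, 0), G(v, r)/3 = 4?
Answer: -504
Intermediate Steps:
G(v, r) = 12 (G(v, r) = 3*4 = 12)
c = 12
c*(-49) + 84 = 12*(-49) + 84 = -588 + 84 = -504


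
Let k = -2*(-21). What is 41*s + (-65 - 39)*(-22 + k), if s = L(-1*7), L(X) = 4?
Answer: -1916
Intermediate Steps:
k = 42
s = 4
41*s + (-65 - 39)*(-22 + k) = 41*4 + (-65 - 39)*(-22 + 42) = 164 - 104*20 = 164 - 2080 = -1916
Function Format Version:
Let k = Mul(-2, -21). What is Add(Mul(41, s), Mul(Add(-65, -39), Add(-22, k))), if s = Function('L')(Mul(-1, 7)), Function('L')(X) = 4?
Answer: -1916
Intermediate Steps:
k = 42
s = 4
Add(Mul(41, s), Mul(Add(-65, -39), Add(-22, k))) = Add(Mul(41, 4), Mul(Add(-65, -39), Add(-22, 42))) = Add(164, Mul(-104, 20)) = Add(164, -2080) = -1916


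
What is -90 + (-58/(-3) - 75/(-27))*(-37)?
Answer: -8173/9 ≈ -908.11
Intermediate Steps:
-90 + (-58/(-3) - 75/(-27))*(-37) = -90 + (-58*(-⅓) - 75*(-1/27))*(-37) = -90 + (58/3 + 25/9)*(-37) = -90 + (199/9)*(-37) = -90 - 7363/9 = -8173/9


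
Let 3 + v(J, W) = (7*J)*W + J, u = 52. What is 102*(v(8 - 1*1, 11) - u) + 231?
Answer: 50313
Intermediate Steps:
v(J, W) = -3 + J + 7*J*W (v(J, W) = -3 + ((7*J)*W + J) = -3 + (7*J*W + J) = -3 + (J + 7*J*W) = -3 + J + 7*J*W)
102*(v(8 - 1*1, 11) - u) + 231 = 102*((-3 + (8 - 1*1) + 7*(8 - 1*1)*11) - 1*52) + 231 = 102*((-3 + (8 - 1) + 7*(8 - 1)*11) - 52) + 231 = 102*((-3 + 7 + 7*7*11) - 52) + 231 = 102*((-3 + 7 + 539) - 52) + 231 = 102*(543 - 52) + 231 = 102*491 + 231 = 50082 + 231 = 50313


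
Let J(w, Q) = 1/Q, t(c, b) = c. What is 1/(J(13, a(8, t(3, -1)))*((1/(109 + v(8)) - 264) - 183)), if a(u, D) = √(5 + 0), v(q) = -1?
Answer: -108*√5/48275 ≈ -0.0050025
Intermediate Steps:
a(u, D) = √5
1/(J(13, a(8, t(3, -1)))*((1/(109 + v(8)) - 264) - 183)) = 1/(((1/(109 - 1) - 264) - 183)/(√5)) = 1/((√5/5)*((1/108 - 264) - 183)) = 1/((√5/5)*(-28511/108 - 183)) = 1/((√5/5)*(-48275/108)) = 1/(-9655*√5/108) = -108*√5/48275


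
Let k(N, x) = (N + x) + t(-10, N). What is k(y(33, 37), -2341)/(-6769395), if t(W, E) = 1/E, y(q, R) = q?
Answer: 76163/223390035 ≈ 0.00034094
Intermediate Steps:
k(N, x) = N + x + 1/N (k(N, x) = (N + x) + 1/N = N + x + 1/N)
k(y(33, 37), -2341)/(-6769395) = (33 - 2341 + 1/33)/(-6769395) = (33 - 2341 + 1/33)*(-1/6769395) = -76163/33*(-1/6769395) = 76163/223390035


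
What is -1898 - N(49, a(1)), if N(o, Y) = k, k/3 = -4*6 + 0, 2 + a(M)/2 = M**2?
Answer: -1826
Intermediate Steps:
a(M) = -4 + 2*M**2
k = -72 (k = 3*(-4*6 + 0) = 3*(-24 + 0) = 3*(-24) = -72)
N(o, Y) = -72
-1898 - N(49, a(1)) = -1898 - 1*(-72) = -1898 + 72 = -1826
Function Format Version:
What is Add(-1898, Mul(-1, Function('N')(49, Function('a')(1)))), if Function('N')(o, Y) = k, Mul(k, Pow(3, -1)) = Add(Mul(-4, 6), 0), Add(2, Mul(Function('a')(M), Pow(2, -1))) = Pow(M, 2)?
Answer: -1826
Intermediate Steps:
Function('a')(M) = Add(-4, Mul(2, Pow(M, 2)))
k = -72 (k = Mul(3, Add(Mul(-4, 6), 0)) = Mul(3, Add(-24, 0)) = Mul(3, -24) = -72)
Function('N')(o, Y) = -72
Add(-1898, Mul(-1, Function('N')(49, Function('a')(1)))) = Add(-1898, Mul(-1, -72)) = Add(-1898, 72) = -1826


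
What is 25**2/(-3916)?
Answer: -625/3916 ≈ -0.15960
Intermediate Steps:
25**2/(-3916) = 625*(-1/3916) = -625/3916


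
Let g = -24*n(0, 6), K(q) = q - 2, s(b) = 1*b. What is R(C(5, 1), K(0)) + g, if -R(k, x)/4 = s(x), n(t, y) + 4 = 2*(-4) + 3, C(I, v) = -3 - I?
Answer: 224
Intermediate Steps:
s(b) = b
n(t, y) = -9 (n(t, y) = -4 + (2*(-4) + 3) = -4 + (-8 + 3) = -4 - 5 = -9)
K(q) = -2 + q
R(k, x) = -4*x
g = 216 (g = -24*(-9) = 216)
R(C(5, 1), K(0)) + g = -4*(-2 + 0) + 216 = -4*(-2) + 216 = 8 + 216 = 224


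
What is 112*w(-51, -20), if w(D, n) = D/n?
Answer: 1428/5 ≈ 285.60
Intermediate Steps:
112*w(-51, -20) = 112*(-51/(-20)) = 112*(-51*(-1/20)) = 112*(51/20) = 1428/5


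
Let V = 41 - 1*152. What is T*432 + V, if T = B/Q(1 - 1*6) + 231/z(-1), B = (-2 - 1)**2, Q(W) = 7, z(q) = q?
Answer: -695433/7 ≈ -99348.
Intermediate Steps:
V = -111 (V = 41 - 152 = -111)
B = 9 (B = (-3)**2 = 9)
T = -1608/7 (T = 9/7 + 231/(-1) = 9*(1/7) + 231*(-1) = 9/7 - 231 = -1608/7 ≈ -229.71)
T*432 + V = -1608/7*432 - 111 = -694656/7 - 111 = -695433/7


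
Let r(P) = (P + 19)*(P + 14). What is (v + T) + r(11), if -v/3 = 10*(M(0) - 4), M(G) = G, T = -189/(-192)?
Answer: 55743/64 ≈ 870.98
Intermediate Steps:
T = 63/64 (T = -189*(-1/192) = 63/64 ≈ 0.98438)
v = 120 (v = -30*(0 - 4) = -30*(-4) = -3*(-40) = 120)
r(P) = (14 + P)*(19 + P) (r(P) = (19 + P)*(14 + P) = (14 + P)*(19 + P))
(v + T) + r(11) = (120 + 63/64) + (266 + 11² + 33*11) = 7743/64 + (266 + 121 + 363) = 7743/64 + 750 = 55743/64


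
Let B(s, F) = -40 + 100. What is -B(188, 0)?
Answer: -60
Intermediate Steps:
B(s, F) = 60
-B(188, 0) = -1*60 = -60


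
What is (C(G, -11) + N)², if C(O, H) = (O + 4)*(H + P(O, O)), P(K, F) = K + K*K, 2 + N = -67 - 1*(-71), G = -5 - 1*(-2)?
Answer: 9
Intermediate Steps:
G = -3 (G = -5 + 2 = -3)
N = 2 (N = -2 + (-67 - 1*(-71)) = -2 + (-67 + 71) = -2 + 4 = 2)
P(K, F) = K + K²
C(O, H) = (4 + O)*(H + O*(1 + O)) (C(O, H) = (O + 4)*(H + O*(1 + O)) = (4 + O)*(H + O*(1 + O)))
(C(G, -11) + N)² = (((-3)³ + 4*(-11) + 4*(-3) + 5*(-3)² - 11*(-3)) + 2)² = ((-27 - 44 - 12 + 5*9 + 33) + 2)² = ((-27 - 44 - 12 + 45 + 33) + 2)² = (-5 + 2)² = (-3)² = 9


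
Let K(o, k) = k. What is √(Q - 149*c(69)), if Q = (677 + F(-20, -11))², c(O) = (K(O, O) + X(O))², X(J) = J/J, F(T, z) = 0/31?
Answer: I*√271771 ≈ 521.32*I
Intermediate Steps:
F(T, z) = 0 (F(T, z) = 0*(1/31) = 0)
X(J) = 1
c(O) = (1 + O)² (c(O) = (O + 1)² = (1 + O)²)
Q = 458329 (Q = (677 + 0)² = 677² = 458329)
√(Q - 149*c(69)) = √(458329 - 149*(1 + 69)²) = √(458329 - 149*70²) = √(458329 - 149*4900) = √(458329 - 730100) = √(-271771) = I*√271771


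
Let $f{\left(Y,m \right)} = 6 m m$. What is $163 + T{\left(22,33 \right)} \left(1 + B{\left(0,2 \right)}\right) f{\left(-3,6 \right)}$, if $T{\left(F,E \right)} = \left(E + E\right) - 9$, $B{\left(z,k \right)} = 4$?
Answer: $61723$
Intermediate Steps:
$f{\left(Y,m \right)} = 6 m^{2}$
$T{\left(F,E \right)} = -9 + 2 E$ ($T{\left(F,E \right)} = 2 E - 9 = -9 + 2 E$)
$163 + T{\left(22,33 \right)} \left(1 + B{\left(0,2 \right)}\right) f{\left(-3,6 \right)} = 163 + \left(-9 + 2 \cdot 33\right) \left(1 + 4\right) 6 \cdot 6^{2} = 163 + \left(-9 + 66\right) 5 \cdot 6 \cdot 36 = 163 + 57 \cdot 5 \cdot 216 = 163 + 57 \cdot 1080 = 163 + 61560 = 61723$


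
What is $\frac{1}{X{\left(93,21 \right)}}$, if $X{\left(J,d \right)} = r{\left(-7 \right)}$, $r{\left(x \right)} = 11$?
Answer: $\frac{1}{11} \approx 0.090909$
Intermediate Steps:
$X{\left(J,d \right)} = 11$
$\frac{1}{X{\left(93,21 \right)}} = \frac{1}{11}$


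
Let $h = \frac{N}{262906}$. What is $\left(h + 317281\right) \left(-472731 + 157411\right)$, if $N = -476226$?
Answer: $- \frac{13151146208077600}{131453} \approx -1.0004 \cdot 10^{11}$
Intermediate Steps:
$h = - \frac{238113}{131453}$ ($h = - \frac{476226}{262906} = \left(-476226\right) \frac{1}{262906} = - \frac{238113}{131453} \approx -1.8114$)
$\left(h + 317281\right) \left(-472731 + 157411\right) = \left(- \frac{238113}{131453} + 317281\right) \left(-472731 + 157411\right) = \frac{41707301180}{131453} \left(-315320\right) = - \frac{13151146208077600}{131453}$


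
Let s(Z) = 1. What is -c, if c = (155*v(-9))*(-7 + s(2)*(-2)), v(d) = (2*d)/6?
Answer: -4185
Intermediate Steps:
v(d) = d/3 (v(d) = (2*d)*(⅙) = d/3)
c = 4185 (c = (155*((⅓)*(-9)))*(-7 + 1*(-2)) = (155*(-3))*(-7 - 2) = -465*(-9) = 4185)
-c = -1*4185 = -4185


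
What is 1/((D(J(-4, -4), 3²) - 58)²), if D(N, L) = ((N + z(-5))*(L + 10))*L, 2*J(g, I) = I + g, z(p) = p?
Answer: 1/2550409 ≈ 3.9209e-7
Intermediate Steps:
J(g, I) = I/2 + g/2 (J(g, I) = (I + g)/2 = I/2 + g/2)
D(N, L) = L*(-5 + N)*(10 + L) (D(N, L) = ((N - 5)*(L + 10))*L = ((-5 + N)*(10 + L))*L = L*(-5 + N)*(10 + L))
1/((D(J(-4, -4), 3²) - 58)²) = 1/((3²*(-50 - 5*3² + 10*((½)*(-4) + (½)*(-4)) + 3²*((½)*(-4) + (½)*(-4))) - 58)²) = 1/((9*(-50 - 5*9 + 10*(-2 - 2) + 9*(-2 - 2)) - 58)²) = 1/((9*(-50 - 45 + 10*(-4) + 9*(-4)) - 58)²) = 1/((9*(-50 - 45 - 40 - 36) - 58)²) = 1/((9*(-171) - 58)²) = 1/((-1539 - 58)²) = 1/((-1597)²) = 1/2550409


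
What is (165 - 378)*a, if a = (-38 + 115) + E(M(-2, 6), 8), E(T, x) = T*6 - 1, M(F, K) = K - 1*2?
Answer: -21300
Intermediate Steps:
M(F, K) = -2 + K (M(F, K) = K - 2 = -2 + K)
E(T, x) = -1 + 6*T (E(T, x) = 6*T - 1 = -1 + 6*T)
a = 100 (a = (-38 + 115) + (-1 + 6*(-2 + 6)) = 77 + (-1 + 6*4) = 77 + (-1 + 24) = 77 + 23 = 100)
(165 - 378)*a = (165 - 378)*100 = -213*100 = -21300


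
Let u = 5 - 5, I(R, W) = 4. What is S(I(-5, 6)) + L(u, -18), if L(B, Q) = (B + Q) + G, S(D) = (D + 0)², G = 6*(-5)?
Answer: -32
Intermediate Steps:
G = -30
u = 0
S(D) = D²
L(B, Q) = -30 + B + Q (L(B, Q) = (B + Q) - 30 = -30 + B + Q)
S(I(-5, 6)) + L(u, -18) = 4² + (-30 + 0 - 18) = 16 - 48 = -32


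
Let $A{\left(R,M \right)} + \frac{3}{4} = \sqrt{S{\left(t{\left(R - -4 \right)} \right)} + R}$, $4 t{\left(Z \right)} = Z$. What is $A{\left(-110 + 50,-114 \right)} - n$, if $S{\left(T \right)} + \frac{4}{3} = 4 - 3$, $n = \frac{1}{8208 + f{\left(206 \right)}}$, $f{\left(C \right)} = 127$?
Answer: $- \frac{25009}{33340} + \frac{i \sqrt{543}}{3} \approx -0.75012 + 7.7675 i$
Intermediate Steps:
$t{\left(Z \right)} = \frac{Z}{4}$
$n = \frac{1}{8335}$ ($n = \frac{1}{8208 + 127} = \frac{1}{8335} \approx 0.00011998$)
$S{\left(T \right)} = - \frac{1}{3}$ ($S{\left(T \right)} = - \frac{4}{3} + \left(4 - 3\right) = - \frac{4}{3} + 1 = - \frac{1}{3}$)
$A{\left(R,M \right)} = - \frac{3}{4} + \sqrt{- \frac{1}{3} + R}$
$A{\left(-110 + 50,-114 \right)} - n = \left(- \frac{3}{4} + \frac{\sqrt{-3 + 9 \left(-110 + 50\right)}}{3}\right) - \frac{1}{8335} = \left(- \frac{3}{4} + \frac{\sqrt{-3 + 9 \left(-60\right)}}{3}\right) - \frac{1}{8335} = \left(- \frac{3}{4} + \frac{\sqrt{-3 - 540}}{3}\right) - \frac{1}{8335} = \left(- \frac{3}{4} + \frac{\sqrt{-543}}{3}\right) - \frac{1}{8335} = \left(- \frac{3}{4} + \frac{i \sqrt{543}}{3}\right) - \frac{1}{8335} = - \frac{25009}{33340} + \frac{i \sqrt{543}}{3}$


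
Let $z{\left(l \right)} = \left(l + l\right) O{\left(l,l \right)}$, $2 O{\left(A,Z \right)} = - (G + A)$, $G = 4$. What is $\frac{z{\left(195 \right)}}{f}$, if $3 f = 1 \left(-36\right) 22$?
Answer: $\frac{12935}{88} \approx 146.99$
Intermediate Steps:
$O{\left(A,Z \right)} = -2 - \frac{A}{2}$ ($O{\left(A,Z \right)} = \frac{\left(-1\right) \left(4 + A\right)}{2} = \frac{-4 - A}{2} = -2 - \frac{A}{2}$)
$z{\left(l \right)} = 2 l \left(-2 - \frac{l}{2}\right)$ ($z{\left(l \right)} = \left(l + l\right) \left(-2 - \frac{l}{2}\right) = 2 l \left(-2 - \frac{l}{2}\right)$)
$f = -264$ ($f = \frac{1 \left(-36\right) 22}{3} = \frac{\left(-36\right) 22}{3} = \frac{1}{3} \left(-792\right) = -264$)
$\frac{z{\left(195 \right)}}{f} = \frac{\left(-1\right) 195 \left(4 + 195\right)}{-264} = \left(-1\right) 195 \cdot 199 \left(- \frac{1}{264}\right) = \left(-38805\right) \left(- \frac{1}{264}\right) = \frac{12935}{88}$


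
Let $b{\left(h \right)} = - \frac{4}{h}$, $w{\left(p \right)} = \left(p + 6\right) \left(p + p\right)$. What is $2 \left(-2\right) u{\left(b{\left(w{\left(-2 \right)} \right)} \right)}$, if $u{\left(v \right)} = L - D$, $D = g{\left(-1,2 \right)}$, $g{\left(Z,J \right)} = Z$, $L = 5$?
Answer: $-24$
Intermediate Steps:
$D = -1$
$w{\left(p \right)} = 2 p \left(6 + p\right)$ ($w{\left(p \right)} = \left(6 + p\right) 2 p = 2 p \left(6 + p\right)$)
$u{\left(v \right)} = 6$ ($u{\left(v \right)} = 5 - -1 = 5 + 1 = 6$)
$2 \left(-2\right) u{\left(b{\left(w{\left(-2 \right)} \right)} \right)} = 2 \left(-2\right) 6 = \left(-4\right) 6 = -24$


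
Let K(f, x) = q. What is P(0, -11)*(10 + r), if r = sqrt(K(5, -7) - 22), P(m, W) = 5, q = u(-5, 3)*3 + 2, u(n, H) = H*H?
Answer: 50 + 5*sqrt(7) ≈ 63.229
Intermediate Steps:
u(n, H) = H**2
q = 29 (q = 3**2*3 + 2 = 9*3 + 2 = 27 + 2 = 29)
K(f, x) = 29
r = sqrt(7) (r = sqrt(29 - 22) = sqrt(7) ≈ 2.6458)
P(0, -11)*(10 + r) = 5*(10 + sqrt(7)) = 50 + 5*sqrt(7)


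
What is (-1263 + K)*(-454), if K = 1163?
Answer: 45400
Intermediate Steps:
(-1263 + K)*(-454) = (-1263 + 1163)*(-454) = -100*(-454) = 45400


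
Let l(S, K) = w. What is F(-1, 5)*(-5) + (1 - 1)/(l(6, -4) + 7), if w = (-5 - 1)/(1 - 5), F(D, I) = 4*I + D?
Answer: -95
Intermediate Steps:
F(D, I) = D + 4*I
w = 3/2 (w = -6/(-4) = -6*(-1/4) = 3/2 ≈ 1.5000)
l(S, K) = 3/2
F(-1, 5)*(-5) + (1 - 1)/(l(6, -4) + 7) = (-1 + 4*5)*(-5) + (1 - 1)/(3/2 + 7) = (-1 + 20)*(-5) + 0/(17/2) = 19*(-5) + 0*(2/17) = -95 + 0 = -95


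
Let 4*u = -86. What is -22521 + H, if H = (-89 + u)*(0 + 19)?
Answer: -49241/2 ≈ -24621.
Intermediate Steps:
u = -43/2 (u = (¼)*(-86) = -43/2 ≈ -21.500)
H = -4199/2 (H = (-89 - 43/2)*(0 + 19) = -221/2*19 = -4199/2 ≈ -2099.5)
-22521 + H = -22521 - 4199/2 = -49241/2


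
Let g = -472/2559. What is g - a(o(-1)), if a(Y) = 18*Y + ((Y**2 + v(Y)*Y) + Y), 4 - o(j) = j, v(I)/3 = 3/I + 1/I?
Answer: -338260/2559 ≈ -132.18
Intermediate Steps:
g = -472/2559 (g = -472*1/2559 = -472/2559 ≈ -0.18445)
v(I) = 12/I (v(I) = 3*(3/I + 1/I) = 3*(4/I) = 12/I)
o(j) = 4 - j
a(Y) = 12 + Y**2 + 19*Y (a(Y) = 18*Y + ((Y**2 + (12/Y)*Y) + Y) = 18*Y + ((Y**2 + 12) + Y) = 18*Y + ((12 + Y**2) + Y) = 18*Y + (12 + Y + Y**2) = 12 + Y**2 + 19*Y)
g - a(o(-1)) = -472/2559 - (12 + (4 - 1*(-1))*(19 + (4 - 1*(-1)))) = -472/2559 - (12 + (4 + 1)*(19 + (4 + 1))) = -472/2559 - (12 + 5*(19 + 5)) = -472/2559 - (12 + 5*24) = -472/2559 - (12 + 120) = -472/2559 - 1*132 = -472/2559 - 132 = -338260/2559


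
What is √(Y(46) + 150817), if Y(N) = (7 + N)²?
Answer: √153626 ≈ 391.95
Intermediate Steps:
√(Y(46) + 150817) = √((7 + 46)² + 150817) = √(53² + 150817) = √(2809 + 150817) = √153626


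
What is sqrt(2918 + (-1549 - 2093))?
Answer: 2*I*sqrt(181) ≈ 26.907*I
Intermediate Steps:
sqrt(2918 + (-1549 - 2093)) = sqrt(2918 - 3642) = sqrt(-724) = 2*I*sqrt(181)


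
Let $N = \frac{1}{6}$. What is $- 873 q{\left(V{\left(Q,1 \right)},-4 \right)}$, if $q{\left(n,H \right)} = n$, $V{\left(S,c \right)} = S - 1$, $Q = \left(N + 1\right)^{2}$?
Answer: $- \frac{1261}{4} \approx -315.25$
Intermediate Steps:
$N = \frac{1}{6} \approx 0.16667$
$Q = \frac{49}{36}$ ($Q = \left(\frac{1}{6} + 1\right)^{2} = \left(\frac{7}{6}\right)^{2} = \frac{49}{36} \approx 1.3611$)
$V{\left(S,c \right)} = -1 + S$
$- 873 q{\left(V{\left(Q,1 \right)},-4 \right)} = - 873 \left(-1 + \frac{49}{36}\right) = \left(-873\right) \frac{13}{36} = - \frac{1261}{4}$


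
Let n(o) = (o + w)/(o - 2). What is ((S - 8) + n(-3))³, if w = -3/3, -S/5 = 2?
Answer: -636056/125 ≈ -5088.4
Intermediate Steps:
S = -10 (S = -5*2 = -10)
w = -1 (w = -3*⅓ = -1)
n(o) = (-1 + o)/(-2 + o) (n(o) = (o - 1)/(o - 2) = (-1 + o)/(-2 + o))
((S - 8) + n(-3))³ = ((-10 - 8) + (-1 - 3)/(-2 - 3))³ = (-18 - 4/(-5))³ = (-18 - ⅕*(-4))³ = (-18 + ⅘)³ = (-86/5)³ = -636056/125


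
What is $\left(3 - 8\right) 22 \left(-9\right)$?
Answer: $990$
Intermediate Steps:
$\left(3 - 8\right) 22 \left(-9\right) = \left(-5\right) 22 \left(-9\right) = \left(-110\right) \left(-9\right) = 990$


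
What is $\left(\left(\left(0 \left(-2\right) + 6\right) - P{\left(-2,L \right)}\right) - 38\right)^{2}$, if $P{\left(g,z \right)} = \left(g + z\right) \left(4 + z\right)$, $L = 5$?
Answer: $3481$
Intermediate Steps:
$P{\left(g,z \right)} = \left(4 + z\right) \left(g + z\right)$
$\left(\left(\left(0 \left(-2\right) + 6\right) - P{\left(-2,L \right)}\right) - 38\right)^{2} = \left(\left(\left(0 \left(-2\right) + 6\right) - \left(5^{2} + 4 \left(-2\right) + 4 \cdot 5 - 10\right)\right) - 38\right)^{2} = \left(\left(\left(0 + 6\right) - \left(25 - 8 + 20 - 10\right)\right) - 38\right)^{2} = \left(\left(6 - 27\right) - 38\right)^{2} = \left(-21 - 38\right)^{2} = \left(-59\right)^{2} = 3481$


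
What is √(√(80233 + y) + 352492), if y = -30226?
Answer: √(352492 + √50007) ≈ 593.90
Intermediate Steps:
√(√(80233 + y) + 352492) = √(√(80233 - 30226) + 352492) = √(√50007 + 352492) = √(352492 + √50007)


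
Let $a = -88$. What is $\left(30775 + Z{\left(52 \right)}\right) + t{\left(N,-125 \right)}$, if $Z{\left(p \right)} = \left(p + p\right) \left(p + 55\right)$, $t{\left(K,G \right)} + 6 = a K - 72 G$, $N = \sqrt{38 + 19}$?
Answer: $50897 - 88 \sqrt{57} \approx 50233.0$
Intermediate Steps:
$N = \sqrt{57} \approx 7.5498$
$t{\left(K,G \right)} = -6 - 88 K - 72 G$ ($t{\left(K,G \right)} = -6 - \left(72 G + 88 K\right) = -6 - 88 K - 72 G$)
$Z{\left(p \right)} = 2 p \left(55 + p\right)$
$\left(30775 + Z{\left(52 \right)}\right) + t{\left(N,-125 \right)} = \left(30775 + 2 \cdot 52 \left(55 + 52\right)\right) - \left(-8994 + 88 \sqrt{57}\right) = \left(30775 + 2 \cdot 52 \cdot 107\right) - \left(-8994 + 88 \sqrt{57}\right) = \left(30775 + 11128\right) + \left(8994 - 88 \sqrt{57}\right) = 41903 + \left(8994 - 88 \sqrt{57}\right) = 50897 - 88 \sqrt{57}$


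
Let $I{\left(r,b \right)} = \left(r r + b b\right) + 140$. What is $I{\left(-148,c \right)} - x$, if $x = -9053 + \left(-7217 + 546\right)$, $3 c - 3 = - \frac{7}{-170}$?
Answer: $\frac{9823724089}{260100} \approx 37769.0$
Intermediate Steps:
$c = \frac{517}{510}$ ($c = 1 + \frac{\left(-7\right) \frac{1}{-170}}{3} = 1 + \frac{\left(-7\right) \left(- \frac{1}{170}\right)}{3} = 1 + \frac{1}{3} \cdot \frac{7}{170} = 1 + \frac{7}{510} = \frac{517}{510} \approx 1.0137$)
$I{\left(r,b \right)} = 140 + b^{2} + r^{2}$ ($I{\left(r,b \right)} = \left(r^{2} + b^{2}\right) + 140 = \left(b^{2} + r^{2}\right) + 140 = 140 + b^{2} + r^{2}$)
$x = -15724$ ($x = -9053 - 6671 = -15724$)
$I{\left(-148,c \right)} - x = \left(140 + \left(\frac{517}{510}\right)^{2} + \left(-148\right)^{2}\right) - -15724 = \left(140 + \frac{267289}{260100} + 21904\right) + 15724 = \frac{5733911689}{260100} + 15724 = \frac{9823724089}{260100}$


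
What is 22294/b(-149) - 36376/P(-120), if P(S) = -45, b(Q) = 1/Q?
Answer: -149444894/45 ≈ -3.3210e+6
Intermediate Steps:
22294/b(-149) - 36376/P(-120) = 22294/(1/(-149)) - 36376/(-45) = 22294/(-1/149) - 36376*(-1/45) = 22294*(-149) + 36376/45 = -3321806 + 36376/45 = -149444894/45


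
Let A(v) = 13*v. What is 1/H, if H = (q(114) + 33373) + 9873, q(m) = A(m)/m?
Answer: 1/43259 ≈ 2.3117e-5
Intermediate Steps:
q(m) = 13 (q(m) = (13*m)/m = 13)
H = 43259 (H = (13 + 33373) + 9873 = 33386 + 9873 = 43259)
1/H = 1/43259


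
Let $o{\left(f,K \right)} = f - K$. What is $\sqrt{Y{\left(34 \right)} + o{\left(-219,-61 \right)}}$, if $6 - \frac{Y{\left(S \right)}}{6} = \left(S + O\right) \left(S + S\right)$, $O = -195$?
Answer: $\sqrt{65566} \approx 256.06$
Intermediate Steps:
$Y{\left(S \right)} = 36 - 12 S \left(-195 + S\right)$ ($Y{\left(S \right)} = 36 - 6 \left(S - 195\right) \left(S + S\right) = 36 - 6 \left(-195 + S\right) 2 S = 36 - 6 \cdot 2 S \left(-195 + S\right) = 36 - 12 S \left(-195 + S\right)$)
$\sqrt{Y{\left(34 \right)} + o{\left(-219,-61 \right)}} = \sqrt{\left(36 - 12 \cdot 34^{2} + 2340 \cdot 34\right) - 158} = \sqrt{\left(36 - 13872 + 79560\right) + \left(-219 + 61\right)} = \sqrt{\left(36 - 13872 + 79560\right) - 158} = \sqrt{65724 - 158} = \sqrt{65566}$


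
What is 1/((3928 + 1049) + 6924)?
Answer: 1/11901 ≈ 8.4027e-5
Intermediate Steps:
1/((3928 + 1049) + 6924) = 1/(4977 + 6924) = 1/11901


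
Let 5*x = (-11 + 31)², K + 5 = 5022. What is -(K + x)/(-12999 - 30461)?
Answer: 5097/43460 ≈ 0.11728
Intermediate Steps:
K = 5017 (K = -5 + 5022 = 5017)
x = 80 (x = (-11 + 31)²/5 = (⅕)*20² = (⅕)*400 = 80)
-(K + x)/(-12999 - 30461) = -(5017 + 80)/(-12999 - 30461) = -5097/(-43460) = -5097*(-1)/43460 = -1*(-5097/43460) = 5097/43460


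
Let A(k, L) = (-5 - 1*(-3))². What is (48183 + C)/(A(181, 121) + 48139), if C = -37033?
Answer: 11150/48143 ≈ 0.23160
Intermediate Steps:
A(k, L) = 4 (A(k, L) = (-5 + 3)² = (-2)² = 4)
(48183 + C)/(A(181, 121) + 48139) = (48183 - 37033)/(4 + 48139) = 11150/48143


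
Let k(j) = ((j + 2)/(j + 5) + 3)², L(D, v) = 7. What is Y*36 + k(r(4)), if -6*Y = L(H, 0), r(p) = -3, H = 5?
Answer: -143/4 ≈ -35.750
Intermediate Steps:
k(j) = (3 + (2 + j)/(5 + j))² (k(j) = ((2 + j)/(5 + j) + 3)² = (3 + (2 + j)/(5 + j))²)
Y = -7/6 (Y = -⅙*7 = -7/6 ≈ -1.1667)
Y*36 + k(r(4)) = -7/6*36 + (17 + 4*(-3))²/(5 - 3)² = -42 + (17 - 12)²/2² = -42 + (¼)*5² = -42 + (¼)*25 = -42 + 25/4 = -143/4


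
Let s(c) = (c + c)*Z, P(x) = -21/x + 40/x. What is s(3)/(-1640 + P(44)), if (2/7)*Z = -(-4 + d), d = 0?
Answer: -1232/24047 ≈ -0.051233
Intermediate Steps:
Z = 14 (Z = 7*(-(-4 + 0))/2 = 7*(-1*(-4))/2 = (7/2)*4 = 14)
P(x) = 19/x
s(c) = 28*c (s(c) = (c + c)*14 = (2*c)*14 = 28*c)
s(3)/(-1640 + P(44)) = (28*3)/(-1640 + 19/44) = 84/(-1640 + 19*(1/44)) = 84/(-1640 + 19/44) = 84/(-72141/44) = 84*(-44/72141) = -1232/24047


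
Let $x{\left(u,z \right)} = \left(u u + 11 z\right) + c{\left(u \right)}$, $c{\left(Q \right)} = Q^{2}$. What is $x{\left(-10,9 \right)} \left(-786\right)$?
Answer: $-235014$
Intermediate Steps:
$x{\left(u,z \right)} = 2 u^{2} + 11 z$ ($x{\left(u,z \right)} = \left(u u + 11 z\right) + u^{2} = \left(u^{2} + 11 z\right) + u^{2} = 2 u^{2} + 11 z$)
$x{\left(-10,9 \right)} \left(-786\right) = \left(2 \left(-10\right)^{2} + 11 \cdot 9\right) \left(-786\right) = \left(2 \cdot 100 + 99\right) \left(-786\right) = \left(200 + 99\right) \left(-786\right) = 299 \left(-786\right) = -235014$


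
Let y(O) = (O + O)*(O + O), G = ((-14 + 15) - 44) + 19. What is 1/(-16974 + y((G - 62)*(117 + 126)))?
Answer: 1/1746888642 ≈ 5.7245e-10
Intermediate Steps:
G = -24 (G = (1 - 44) + 19 = -43 + 19 = -24)
y(O) = 4*O**2 (y(O) = (2*O)*(2*O) = 4*O**2)
1/(-16974 + y((G - 62)*(117 + 126))) = 1/(-16974 + 4*((-24 - 62)*(117 + 126))**2) = 1/(-16974 + 4*(-86*243)**2) = 1/(-16974 + 4*(-20898)**2) = 1/(-16974 + 4*436726404) = 1/(-16974 + 1746905616) = 1/1746888642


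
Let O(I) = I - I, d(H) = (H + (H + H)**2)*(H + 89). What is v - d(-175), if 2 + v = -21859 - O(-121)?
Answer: 10498089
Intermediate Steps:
d(H) = (89 + H)*(H + 4*H**2) (d(H) = (H + (2*H)**2)*(89 + H) = (H + 4*H**2)*(89 + H) = (89 + H)*(H + 4*H**2))
O(I) = 0
v = -21861 (v = -2 + (-21859 - 1*0) = -2 + (-21859 + 0) = -2 - 21859 = -21861)
v - d(-175) = -21861 - (-175)*(89 + 4*(-175)**2 + 357*(-175)) = -21861 - (-175)*(89 + 4*30625 - 62475) = -21861 - (-175)*(89 + 122500 - 62475) = -21861 - (-175)*60114 = -21861 - 1*(-10519950) = -21861 + 10519950 = 10498089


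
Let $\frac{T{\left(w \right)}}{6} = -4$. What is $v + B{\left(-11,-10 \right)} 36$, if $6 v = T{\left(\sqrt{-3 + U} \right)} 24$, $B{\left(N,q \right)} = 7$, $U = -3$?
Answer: $156$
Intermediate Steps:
$T{\left(w \right)} = -24$ ($T{\left(w \right)} = 6 \left(-4\right) = -24$)
$v = -96$ ($v = \frac{\left(-24\right) 24}{6} = \frac{1}{6} \left(-576\right) = -96$)
$v + B{\left(-11,-10 \right)} 36 = -96 + 7 \cdot 36 = -96 + 252 = 156$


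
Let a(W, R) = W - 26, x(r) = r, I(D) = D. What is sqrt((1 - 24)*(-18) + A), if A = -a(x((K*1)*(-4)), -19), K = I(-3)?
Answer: 2*sqrt(107) ≈ 20.688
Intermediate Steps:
K = -3
a(W, R) = -26 + W
A = 14 (A = -(-26 - 3*1*(-4)) = -(-26 - 3*(-4)) = -(-26 + 12) = -1*(-14) = 14)
sqrt((1 - 24)*(-18) + A) = sqrt((1 - 24)*(-18) + 14) = sqrt(-23*(-18) + 14) = sqrt(414 + 14) = sqrt(428) = 2*sqrt(107)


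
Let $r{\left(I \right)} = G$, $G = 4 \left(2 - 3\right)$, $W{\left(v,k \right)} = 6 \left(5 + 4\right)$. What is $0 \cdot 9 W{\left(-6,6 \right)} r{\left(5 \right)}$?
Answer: $0$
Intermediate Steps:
$W{\left(v,k \right)} = 54$ ($W{\left(v,k \right)} = 6 \cdot 9 = 54$)
$G = -4$ ($G = 4 \left(-1\right) = -4$)
$r{\left(I \right)} = -4$
$0 \cdot 9 W{\left(-6,6 \right)} r{\left(5 \right)} = 0 \cdot 9 \cdot 54 \left(-4\right) = 0 \cdot 54 \left(-4\right) = 0 \left(-4\right) = 0$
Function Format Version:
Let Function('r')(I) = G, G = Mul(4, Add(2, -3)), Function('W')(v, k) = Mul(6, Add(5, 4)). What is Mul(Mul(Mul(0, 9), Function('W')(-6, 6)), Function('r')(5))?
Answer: 0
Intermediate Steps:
Function('W')(v, k) = 54 (Function('W')(v, k) = Mul(6, 9) = 54)
G = -4 (G = Mul(4, -1) = -4)
Function('r')(I) = -4
Mul(Mul(Mul(0, 9), Function('W')(-6, 6)), Function('r')(5)) = Mul(Mul(Mul(0, 9), 54), -4) = Mul(Mul(0, 54), -4) = Mul(0, -4) = 0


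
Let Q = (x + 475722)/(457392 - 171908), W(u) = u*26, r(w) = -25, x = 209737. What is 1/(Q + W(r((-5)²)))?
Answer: -285484/184879141 ≈ -0.0015442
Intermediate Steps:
W(u) = 26*u
Q = 685459/285484 (Q = (209737 + 475722)/(457392 - 171908) = 685459/285484 ≈ 2.4010)
1/(Q + W(r((-5)²))) = 1/(685459/285484 + 26*(-25)) = 1/(685459/285484 - 650) = 1/(-184879141/285484) = -285484/184879141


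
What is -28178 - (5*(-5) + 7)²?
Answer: -28502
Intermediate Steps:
-28178 - (5*(-5) + 7)² = -28178 - (-25 + 7)² = -28178 - 1*(-18)² = -28178 - 1*324 = -28178 - 324 = -28502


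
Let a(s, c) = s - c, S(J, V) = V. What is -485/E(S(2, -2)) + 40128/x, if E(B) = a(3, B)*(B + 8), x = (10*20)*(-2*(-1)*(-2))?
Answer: -9949/150 ≈ -66.327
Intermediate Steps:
x = -800 (x = 200*(2*(-2)) = 200*(-4) = -800)
E(B) = (3 - B)*(8 + B) (E(B) = (3 - B)*(B + 8) = (3 - B)*(8 + B))
-485/E(S(2, -2)) + 40128/x = -485*(-1/((-3 - 2)*(8 - 2))) + 40128/(-800) = -485/((-1*(-5)*6)) + 40128*(-1/800) = -485/30 - 1254/25 = -485*1/30 - 1254/25 = -97/6 - 1254/25 = -9949/150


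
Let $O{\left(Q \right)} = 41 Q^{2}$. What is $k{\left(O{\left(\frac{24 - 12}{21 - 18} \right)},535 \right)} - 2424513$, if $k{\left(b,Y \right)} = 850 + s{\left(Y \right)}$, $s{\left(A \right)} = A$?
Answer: $-2423128$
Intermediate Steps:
$k{\left(b,Y \right)} = 850 + Y$
$k{\left(O{\left(\frac{24 - 12}{21 - 18} \right)},535 \right)} - 2424513 = \left(850 + 535\right) - 2424513 = 1385 - 2424513 = -2423128$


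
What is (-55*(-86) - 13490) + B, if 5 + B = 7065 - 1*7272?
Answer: -8972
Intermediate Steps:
B = -212 (B = -5 + (7065 - 1*7272) = -5 + (7065 - 7272) = -5 - 207 = -212)
(-55*(-86) - 13490) + B = (-55*(-86) - 13490) - 212 = (4730 - 13490) - 212 = -8760 - 212 = -8972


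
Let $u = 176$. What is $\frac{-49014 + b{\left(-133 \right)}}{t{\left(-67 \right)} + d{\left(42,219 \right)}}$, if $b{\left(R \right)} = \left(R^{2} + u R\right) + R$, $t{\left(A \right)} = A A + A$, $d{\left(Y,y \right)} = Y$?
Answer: $- \frac{27433}{2232} \approx -12.291$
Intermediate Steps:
$t{\left(A \right)} = A + A^{2}$ ($t{\left(A \right)} = A^{2} + A = A + A^{2}$)
$b{\left(R \right)} = R^{2} + 177 R$ ($b{\left(R \right)} = \left(R^{2} + 176 R\right) + R = R^{2} + 177 R$)
$\frac{-49014 + b{\left(-133 \right)}}{t{\left(-67 \right)} + d{\left(42,219 \right)}} = \frac{-49014 - 133 \left(177 - 133\right)}{- 67 \left(1 - 67\right) + 42} = \frac{-49014 - 5852}{\left(-67\right) \left(-66\right) + 42} = \frac{-49014 - 5852}{4422 + 42} = - \frac{54866}{4464} = \left(-54866\right) \frac{1}{4464} = - \frac{27433}{2232}$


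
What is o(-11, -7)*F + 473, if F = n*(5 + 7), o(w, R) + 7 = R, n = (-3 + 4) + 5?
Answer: -535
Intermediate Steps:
n = 6 (n = 1 + 5 = 6)
o(w, R) = -7 + R
F = 72 (F = 6*(5 + 7) = 6*12 = 72)
o(-11, -7)*F + 473 = (-7 - 7)*72 + 473 = -14*72 + 473 = -1008 + 473 = -535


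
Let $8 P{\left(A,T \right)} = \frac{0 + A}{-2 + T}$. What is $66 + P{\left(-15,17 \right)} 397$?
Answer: $\frac{131}{8} \approx 16.375$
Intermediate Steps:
$P{\left(A,T \right)} = \frac{A}{8 \left(-2 + T\right)}$ ($P{\left(A,T \right)} = \frac{\left(0 + A\right) \frac{1}{-2 + T}}{8} = \frac{A \frac{1}{-2 + T}}{8} = \frac{A}{8 \left(-2 + T\right)}$)
$66 + P{\left(-15,17 \right)} 397 = 66 + \frac{1}{8} \left(-15\right) \frac{1}{-2 + 17} \cdot 397 = 66 + \frac{1}{8} \left(-15\right) \frac{1}{15} \cdot 397 = 66 - \frac{397}{8} = \frac{131}{8}$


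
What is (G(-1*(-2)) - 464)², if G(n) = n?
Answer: 213444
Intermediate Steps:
(G(-1*(-2)) - 464)² = (-1*(-2) - 464)² = (2 - 464)² = (-462)² = 213444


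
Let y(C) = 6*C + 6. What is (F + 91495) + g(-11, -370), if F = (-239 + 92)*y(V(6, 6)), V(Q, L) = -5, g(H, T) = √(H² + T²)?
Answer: 95023 + √137021 ≈ 95393.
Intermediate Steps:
y(C) = 6 + 6*C
F = 3528 (F = (-239 + 92)*(6 + 6*(-5)) = -147*(6 - 30) = -147*(-24) = 3528)
(F + 91495) + g(-11, -370) = (3528 + 91495) + √((-11)² + (-370)²) = 95023 + √(121 + 136900) = 95023 + √137021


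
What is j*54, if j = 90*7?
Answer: 34020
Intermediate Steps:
j = 630
j*54 = 630*54 = 34020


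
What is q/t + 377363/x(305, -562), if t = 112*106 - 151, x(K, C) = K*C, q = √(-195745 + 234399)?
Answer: -377363/171410 + √38654/11721 ≈ -2.1847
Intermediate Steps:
q = √38654 ≈ 196.61
x(K, C) = C*K
t = 11721 (t = 11872 - 151 = 11721)
q/t + 377363/x(305, -562) = √38654/11721 + 377363/((-562*305)) = √38654*(1/11721) + 377363/(-171410) = √38654/11721 + 377363*(-1/171410) = √38654/11721 - 377363/171410 = -377363/171410 + √38654/11721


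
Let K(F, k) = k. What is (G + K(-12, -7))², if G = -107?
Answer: 12996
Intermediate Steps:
(G + K(-12, -7))² = (-107 - 7)² = (-114)² = 12996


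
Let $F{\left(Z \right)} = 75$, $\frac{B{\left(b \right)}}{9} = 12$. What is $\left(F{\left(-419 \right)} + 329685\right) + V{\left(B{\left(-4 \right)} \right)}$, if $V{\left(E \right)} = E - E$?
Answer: $329760$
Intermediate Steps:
$B{\left(b \right)} = 108$ ($B{\left(b \right)} = 9 \cdot 12 = 108$)
$V{\left(E \right)} = 0$
$\left(F{\left(-419 \right)} + 329685\right) + V{\left(B{\left(-4 \right)} \right)} = \left(75 + 329685\right) + 0 = 329760 + 0 = 329760$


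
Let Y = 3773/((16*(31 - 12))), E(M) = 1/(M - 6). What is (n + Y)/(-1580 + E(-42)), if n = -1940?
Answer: 1757961/1440979 ≈ 1.2200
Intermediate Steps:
E(M) = 1/(-6 + M)
Y = 3773/304 (Y = 3773/((16*19)) = 3773/304 ≈ 12.411)
(n + Y)/(-1580 + E(-42)) = (-1940 + 3773/304)/(-1580 + 1/(-6 - 42)) = -585987/(304*(-1580 + 1/(-48))) = -585987/(304*(-1580 - 1/48)) = -585987/(304*(-75841/48)) = -585987/304*(-48/75841) = 1757961/1440979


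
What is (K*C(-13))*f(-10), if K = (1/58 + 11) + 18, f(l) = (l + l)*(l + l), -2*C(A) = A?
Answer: 2187900/29 ≈ 75445.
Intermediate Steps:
C(A) = -A/2
f(l) = 4*l² (f(l) = (2*l)*(2*l) = 4*l²)
K = 1683/58 (K = (1/58 + 11) + 18 = 639/58 + 18 = 1683/58 ≈ 29.017)
(K*C(-13))*f(-10) = (1683*(-½*(-13))/58)*(4*(-10)²) = ((1683/58)*(13/2))*(4*100) = (21879/116)*400 = 2187900/29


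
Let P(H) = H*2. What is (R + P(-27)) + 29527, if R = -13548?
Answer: 15925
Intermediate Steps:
P(H) = 2*H
(R + P(-27)) + 29527 = (-13548 + 2*(-27)) + 29527 = (-13548 - 54) + 29527 = -13602 + 29527 = 15925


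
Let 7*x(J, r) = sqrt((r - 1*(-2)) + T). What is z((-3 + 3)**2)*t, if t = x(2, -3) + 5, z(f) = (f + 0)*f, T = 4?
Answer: 0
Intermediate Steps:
z(f) = f**2 (z(f) = f*f = f**2)
x(J, r) = sqrt(6 + r)/7 (x(J, r) = sqrt((r - 1*(-2)) + 4)/7 = sqrt((r + 2) + 4)/7 = sqrt((2 + r) + 4)/7 = sqrt(6 + r)/7)
t = 5 + sqrt(3)/7 (t = sqrt(6 - 3)/7 + 5 = sqrt(3)/7 + 5 = 5 + sqrt(3)/7 ≈ 5.2474)
z((-3 + 3)**2)*t = ((-3 + 3)**2)**2*(5 + sqrt(3)/7) = (0**2)**2*(5 + sqrt(3)/7) = 0**2*(5 + sqrt(3)/7) = 0*(5 + sqrt(3)/7) = 0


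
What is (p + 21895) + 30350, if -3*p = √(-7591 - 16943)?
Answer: 52245 - I*√2726 ≈ 52245.0 - 52.211*I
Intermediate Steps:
p = -I*√2726 (p = -√(-7591 - 16943)/3 = -I*√2726 ≈ -52.211*I)
(p + 21895) + 30350 = (-I*√2726 + 21895) + 30350 = (21895 - I*√2726) + 30350 = 52245 - I*√2726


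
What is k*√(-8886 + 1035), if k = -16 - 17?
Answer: -33*I*√7851 ≈ -2924.0*I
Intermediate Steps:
k = -33
k*√(-8886 + 1035) = -33*√(-8886 + 1035) = -33*I*√7851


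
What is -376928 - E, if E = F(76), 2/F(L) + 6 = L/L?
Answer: -1884638/5 ≈ -3.7693e+5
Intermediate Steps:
F(L) = -2/5 (F(L) = 2/(-6 + L/L) = 2/(-6 + 1) = 2/(-5) = 2*(-1/5) = -2/5)
E = -2/5 ≈ -0.40000
-376928 - E = -376928 - 1*(-2/5) = -376928 + 2/5 = -1884638/5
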